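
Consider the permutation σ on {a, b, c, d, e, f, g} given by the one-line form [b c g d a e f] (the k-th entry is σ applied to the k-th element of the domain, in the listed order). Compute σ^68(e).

Tracing e → a → … returns to e after 6 steps, so e lies in a 6-cycle (a, b, c, g, f, e).
Powers repeat with period 6 on this cycle, and 68 mod 6 = 2, so σ^68(e) = σ^2(e).
Stepping 2 places around the cycle: e → a → b.

b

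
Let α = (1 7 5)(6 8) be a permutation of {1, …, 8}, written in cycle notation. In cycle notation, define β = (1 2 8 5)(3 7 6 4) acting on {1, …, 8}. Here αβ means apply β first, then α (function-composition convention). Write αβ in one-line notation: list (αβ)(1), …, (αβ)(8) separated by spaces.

2 6 5 3 7 4 8 1

For each element, apply β then α: 1 → 2 → 2; 2 → 8 → 6; 3 → 7 → 5; 4 → 3 → 3; 5 → 1 → 7; 6 → 4 → 4; 7 → 6 → 8; 8 → 5 → 1.
So αβ in one-line form is 2 6 5 3 7 4 8 1.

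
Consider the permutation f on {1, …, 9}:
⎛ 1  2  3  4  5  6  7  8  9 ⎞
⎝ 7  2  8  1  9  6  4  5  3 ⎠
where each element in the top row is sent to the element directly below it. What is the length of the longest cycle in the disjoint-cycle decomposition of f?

Decomposing into disjoint cycles gives (1 7 4)(3 8 5 9); the longest has length 4.

4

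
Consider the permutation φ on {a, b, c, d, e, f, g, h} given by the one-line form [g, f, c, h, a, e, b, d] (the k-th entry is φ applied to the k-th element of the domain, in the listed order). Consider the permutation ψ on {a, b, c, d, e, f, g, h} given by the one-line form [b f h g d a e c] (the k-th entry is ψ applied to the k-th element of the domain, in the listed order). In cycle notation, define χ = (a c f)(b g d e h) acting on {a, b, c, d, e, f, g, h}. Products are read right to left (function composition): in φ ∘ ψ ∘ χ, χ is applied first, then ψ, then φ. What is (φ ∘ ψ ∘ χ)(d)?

h

Apply the permutations in order: χ(d) = e, then ψ(e) = d, then φ(d) = h. So (φ ∘ ψ ∘ χ)(d) = h.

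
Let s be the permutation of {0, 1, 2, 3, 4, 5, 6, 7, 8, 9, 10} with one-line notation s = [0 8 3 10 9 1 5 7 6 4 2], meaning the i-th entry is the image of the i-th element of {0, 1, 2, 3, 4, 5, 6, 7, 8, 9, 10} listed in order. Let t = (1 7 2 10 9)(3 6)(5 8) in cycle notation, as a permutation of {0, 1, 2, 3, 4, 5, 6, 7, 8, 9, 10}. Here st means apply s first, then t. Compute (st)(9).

4

First apply s: s(9) = 4, then t(4) = 4. Thus (st)(9) = 4.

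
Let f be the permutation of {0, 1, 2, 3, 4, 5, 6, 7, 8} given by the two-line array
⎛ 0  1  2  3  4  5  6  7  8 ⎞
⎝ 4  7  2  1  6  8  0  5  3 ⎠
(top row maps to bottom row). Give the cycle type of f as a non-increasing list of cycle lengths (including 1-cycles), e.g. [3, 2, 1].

[5, 3, 1]

The disjoint cycles are (0 4 6)(1 7 5 8 3)(2), with lengths 5, 3, 1 in non-increasing order.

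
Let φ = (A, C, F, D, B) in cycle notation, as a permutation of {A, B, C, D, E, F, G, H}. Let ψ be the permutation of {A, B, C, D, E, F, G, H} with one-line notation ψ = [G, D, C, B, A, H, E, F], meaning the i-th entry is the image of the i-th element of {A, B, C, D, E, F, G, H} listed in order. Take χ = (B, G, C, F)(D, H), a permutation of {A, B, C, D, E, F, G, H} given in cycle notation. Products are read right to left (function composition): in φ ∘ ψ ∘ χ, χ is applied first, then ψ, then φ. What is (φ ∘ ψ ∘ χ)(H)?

Apply the permutations in order: χ(H) = D, then ψ(D) = B, then φ(B) = A. So (φ ∘ ψ ∘ χ)(H) = A.

A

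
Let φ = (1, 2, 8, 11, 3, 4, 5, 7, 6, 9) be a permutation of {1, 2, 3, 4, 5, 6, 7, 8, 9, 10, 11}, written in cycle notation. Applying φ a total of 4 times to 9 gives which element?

9 lies in the 10-cycle (1, 2, 8, 11, 3, 4, 5, 7, 6, 9).
Stepping 4 places around the cycle: 9 → 1 → 2 → 8 → 11.

11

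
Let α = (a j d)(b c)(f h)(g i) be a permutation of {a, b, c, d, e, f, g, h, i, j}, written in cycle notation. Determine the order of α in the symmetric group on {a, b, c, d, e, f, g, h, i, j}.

The cycle type of α is (3, 2, 2, 2, 1).
Since disjoint cycles commute, ord(α) = lcm(3, 2, 2, 2) = 6.

6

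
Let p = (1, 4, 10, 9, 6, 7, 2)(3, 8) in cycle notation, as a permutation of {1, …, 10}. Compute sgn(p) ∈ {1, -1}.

-1

The cycle lengths are 7, 2, 1.
A cycle is odd iff its length is even; p has 1 even-length cycle, so sgn(p) = (−1)^1 and p is odd.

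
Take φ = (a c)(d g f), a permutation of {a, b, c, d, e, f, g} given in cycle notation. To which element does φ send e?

e

e does not appear in any cycle of φ, so it is a fixed point: φ(e) = e.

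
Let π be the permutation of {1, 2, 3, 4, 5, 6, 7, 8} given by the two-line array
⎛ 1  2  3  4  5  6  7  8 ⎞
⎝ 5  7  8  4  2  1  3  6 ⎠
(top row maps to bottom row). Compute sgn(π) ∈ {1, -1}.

1

In disjoint-cycle form the cycle lengths are 7, 1.
A cycle is odd iff its length is even; π has 0 even-length cycles, so sgn(π) = (−1)^0 and π is even.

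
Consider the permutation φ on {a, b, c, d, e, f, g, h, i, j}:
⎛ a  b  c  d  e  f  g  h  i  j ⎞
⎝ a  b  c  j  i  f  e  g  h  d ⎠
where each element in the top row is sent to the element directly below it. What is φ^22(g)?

Tracing g → e → … returns to g after 4 steps, so g lies in a 4-cycle (e, i, h, g).
Since the cycle has length 4, φ^22 acts on it the same as φ^2 (22 mod 4 = 2).
Stepping 2 places around the cycle: g → e → i.

i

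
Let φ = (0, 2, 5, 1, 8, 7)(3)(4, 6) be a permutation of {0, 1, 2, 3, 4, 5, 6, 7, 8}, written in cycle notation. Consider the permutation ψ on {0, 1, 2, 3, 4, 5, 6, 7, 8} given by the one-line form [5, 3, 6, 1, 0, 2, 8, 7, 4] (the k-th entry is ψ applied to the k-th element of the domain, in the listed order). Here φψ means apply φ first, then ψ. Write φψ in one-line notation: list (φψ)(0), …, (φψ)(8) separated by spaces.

6 4 2 1 8 3 0 5 7

For each element, apply φ then ψ: 0 → 2 → 6; 1 → 8 → 4; 2 → 5 → 2; 3 → 3 → 1; 4 → 6 → 8; 5 → 1 → 3; 6 → 4 → 0; 7 → 0 → 5; 8 → 7 → 7.
Collecting the images, φψ = [6 4 2 1 8 3 0 5 7].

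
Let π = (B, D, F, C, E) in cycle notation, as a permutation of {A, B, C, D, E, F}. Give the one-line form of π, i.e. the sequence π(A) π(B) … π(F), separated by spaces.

Reading each image from the cycles: A→A, B→D, C→E, D→F, E→B, F→C.
So the one-line form is A D E F B C.

A D E F B C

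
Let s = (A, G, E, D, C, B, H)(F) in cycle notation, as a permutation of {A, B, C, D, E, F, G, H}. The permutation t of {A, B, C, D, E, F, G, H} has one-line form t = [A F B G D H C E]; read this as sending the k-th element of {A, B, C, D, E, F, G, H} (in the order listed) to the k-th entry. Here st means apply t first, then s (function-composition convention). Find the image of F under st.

A

(st)(F) = s(t(F)). t(F) = H, then s(H) = A. So (st)(F) = A.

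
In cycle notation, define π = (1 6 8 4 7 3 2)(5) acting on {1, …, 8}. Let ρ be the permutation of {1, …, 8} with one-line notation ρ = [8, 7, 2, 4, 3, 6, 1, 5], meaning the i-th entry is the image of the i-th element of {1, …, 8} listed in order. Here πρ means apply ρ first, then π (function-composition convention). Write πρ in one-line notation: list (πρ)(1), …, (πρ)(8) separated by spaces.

4 3 1 7 2 8 6 5

(πρ)(x) = π(ρ(x)). Computing each image: π(ρ(1)) = π(8) = 4, π(ρ(2)) = π(7) = 3, π(ρ(3)) = π(2) = 1, π(ρ(4)) = π(4) = 7, π(ρ(5)) = π(3) = 2, π(ρ(6)) = π(6) = 8, π(ρ(7)) = π(1) = 6, π(ρ(8)) = π(5) = 5.
Hence πρ = [4 3 1 7 2 8 6 5].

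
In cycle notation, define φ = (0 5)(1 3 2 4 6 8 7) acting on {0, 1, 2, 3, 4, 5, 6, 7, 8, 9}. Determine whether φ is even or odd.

The cycle lengths are 7, 2, 1.
A cycle is odd iff its length is even; φ has 1 even-length cycle, so sgn(φ) = (−1)^1 and φ is odd.

odd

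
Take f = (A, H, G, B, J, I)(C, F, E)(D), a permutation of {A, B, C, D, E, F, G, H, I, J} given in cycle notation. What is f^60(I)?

I

I lies in the 6-cycle (A, H, G, B, J, I).
Since the cycle has length 6, f^60 acts on it the same as f^0 (60 mod 6 = 0).
So f^60(I) = I.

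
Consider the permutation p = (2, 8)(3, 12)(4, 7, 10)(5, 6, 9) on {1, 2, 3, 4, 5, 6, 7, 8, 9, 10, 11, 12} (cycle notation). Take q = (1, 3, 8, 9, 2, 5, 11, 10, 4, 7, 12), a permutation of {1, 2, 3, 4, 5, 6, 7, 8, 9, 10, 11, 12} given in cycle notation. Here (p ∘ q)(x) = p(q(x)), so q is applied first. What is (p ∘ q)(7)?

First apply q: q(7) = 12, then p(12) = 3. Thus (p ∘ q)(7) = 3.

3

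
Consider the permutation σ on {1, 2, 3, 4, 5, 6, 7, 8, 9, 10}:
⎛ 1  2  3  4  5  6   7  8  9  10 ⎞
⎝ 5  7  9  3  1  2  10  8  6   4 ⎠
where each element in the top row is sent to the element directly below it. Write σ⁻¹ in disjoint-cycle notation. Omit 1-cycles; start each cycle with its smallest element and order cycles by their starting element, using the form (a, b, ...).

First write σ in disjoint cycles: (1, 5)(2, 7, 10, 4, 3, 9, 6).
Reversing each cycle (and rotating so the smallest element leads) gives σ⁻¹ = (1, 5)(2, 6, 9, 3, 4, 10, 7).

(1, 5)(2, 6, 9, 3, 4, 10, 7)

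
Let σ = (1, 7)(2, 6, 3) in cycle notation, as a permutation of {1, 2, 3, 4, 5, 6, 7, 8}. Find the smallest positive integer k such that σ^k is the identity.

The disjoint cycles have lengths 3, 2, 1, 1, 1.
The order of σ is the least common multiple of its cycle lengths: lcm(3, 2) = 6.

6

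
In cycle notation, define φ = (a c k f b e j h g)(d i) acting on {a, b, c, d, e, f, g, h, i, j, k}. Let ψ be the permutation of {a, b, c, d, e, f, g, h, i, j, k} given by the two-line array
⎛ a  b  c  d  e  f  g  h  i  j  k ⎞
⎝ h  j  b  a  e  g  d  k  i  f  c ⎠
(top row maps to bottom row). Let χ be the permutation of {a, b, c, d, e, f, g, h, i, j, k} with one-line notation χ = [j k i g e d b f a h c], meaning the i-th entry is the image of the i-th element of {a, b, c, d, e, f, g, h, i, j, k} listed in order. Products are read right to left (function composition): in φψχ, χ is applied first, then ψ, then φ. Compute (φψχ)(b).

k

(φψχ)(b) = φ(ψ(χ(b))). χ(b) = k, then ψ(k) = c, then φ(c) = k, so the result is k.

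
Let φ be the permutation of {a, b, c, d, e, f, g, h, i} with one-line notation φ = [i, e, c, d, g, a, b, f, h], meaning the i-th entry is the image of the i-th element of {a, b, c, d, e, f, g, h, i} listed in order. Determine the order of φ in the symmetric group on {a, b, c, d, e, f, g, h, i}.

12

Decomposing into disjoint cycles gives cycle lengths 4, 3, 1, 1.
Since disjoint cycles commute, ord(φ) = lcm(4, 3) = 12.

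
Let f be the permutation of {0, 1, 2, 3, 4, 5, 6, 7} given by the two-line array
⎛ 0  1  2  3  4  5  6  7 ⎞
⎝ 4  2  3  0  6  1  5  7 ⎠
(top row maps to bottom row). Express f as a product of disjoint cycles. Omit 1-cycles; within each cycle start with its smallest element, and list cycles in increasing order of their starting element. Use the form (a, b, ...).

Start at 0 and follow images: 0 → 4 → 6 → 5 → 1 → 2 → 3 → 0, giving the cycle (0, 4, 6, 5, 1, 2, 3).
Continuing from each remaining unvisited element yields (0, 4, 6, 5, 1, 2, 3).

(0, 4, 6, 5, 1, 2, 3)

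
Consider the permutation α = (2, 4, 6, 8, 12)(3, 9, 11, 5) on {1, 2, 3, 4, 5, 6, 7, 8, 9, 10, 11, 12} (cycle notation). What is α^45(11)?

5

11 lies in the 4-cycle (3, 9, 11, 5).
Powers repeat with period 4 on this cycle, and 45 mod 4 = 1, so α^45(11) = α^1(11).
Advancing 1 step from 11: 11 → 5.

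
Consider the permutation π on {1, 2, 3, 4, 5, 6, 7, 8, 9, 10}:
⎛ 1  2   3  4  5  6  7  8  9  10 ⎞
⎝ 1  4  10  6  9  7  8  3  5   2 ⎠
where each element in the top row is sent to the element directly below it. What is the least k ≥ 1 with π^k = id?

Decomposing into disjoint cycles gives cycle lengths 7, 2, 1.
The order is lcm(7, 2) = 14.

14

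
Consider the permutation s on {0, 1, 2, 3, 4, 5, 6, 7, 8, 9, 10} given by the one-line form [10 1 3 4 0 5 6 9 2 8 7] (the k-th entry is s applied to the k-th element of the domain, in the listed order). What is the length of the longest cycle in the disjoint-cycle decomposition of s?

8

Decomposing into disjoint cycles gives (0 10 7 9 8 2 3 4); the longest has length 8.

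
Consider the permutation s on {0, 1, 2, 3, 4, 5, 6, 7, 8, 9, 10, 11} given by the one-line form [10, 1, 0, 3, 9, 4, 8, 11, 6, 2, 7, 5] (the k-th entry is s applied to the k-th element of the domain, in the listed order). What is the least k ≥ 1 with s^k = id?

The disjoint-cycle form of s has cycle lengths 8, 2, 1, 1.
The order of s is the least common multiple of its cycle lengths: lcm(8, 2) = 8.

8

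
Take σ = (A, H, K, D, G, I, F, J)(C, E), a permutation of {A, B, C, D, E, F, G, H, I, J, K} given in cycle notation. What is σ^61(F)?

F lies in the 8-cycle (A, H, K, D, G, I, F, J).
On an 8-cycle, σ^8 is the identity, so σ^61 = σ^5 there (61 ≡ 5 mod 8).
Advancing 5 steps from F: F → J → A → H → K → D.

D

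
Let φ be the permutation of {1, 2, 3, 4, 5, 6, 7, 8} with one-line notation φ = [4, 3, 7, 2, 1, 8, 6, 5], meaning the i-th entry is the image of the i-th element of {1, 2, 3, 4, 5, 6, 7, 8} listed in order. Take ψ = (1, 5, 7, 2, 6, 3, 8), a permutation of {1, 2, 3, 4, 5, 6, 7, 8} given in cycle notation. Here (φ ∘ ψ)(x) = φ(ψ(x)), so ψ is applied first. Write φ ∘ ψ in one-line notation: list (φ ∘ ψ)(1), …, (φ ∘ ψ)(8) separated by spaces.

1 8 5 2 6 7 3 4

(φ ∘ ψ)(x) = φ(ψ(x)). Computing each image: φ(ψ(1)) = φ(5) = 1, φ(ψ(2)) = φ(6) = 8, φ(ψ(3)) = φ(8) = 5, φ(ψ(4)) = φ(4) = 2, φ(ψ(5)) = φ(7) = 6, φ(ψ(6)) = φ(3) = 7, φ(ψ(7)) = φ(2) = 3, φ(ψ(8)) = φ(1) = 4.
Hence φ ∘ ψ = [1 8 5 2 6 7 3 4].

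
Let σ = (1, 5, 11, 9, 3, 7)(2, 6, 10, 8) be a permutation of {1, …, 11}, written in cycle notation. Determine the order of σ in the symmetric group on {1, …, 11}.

12

The disjoint cycles have lengths 6, 4, 1.
The order of σ is the least common multiple of its cycle lengths: lcm(6, 4) = 12.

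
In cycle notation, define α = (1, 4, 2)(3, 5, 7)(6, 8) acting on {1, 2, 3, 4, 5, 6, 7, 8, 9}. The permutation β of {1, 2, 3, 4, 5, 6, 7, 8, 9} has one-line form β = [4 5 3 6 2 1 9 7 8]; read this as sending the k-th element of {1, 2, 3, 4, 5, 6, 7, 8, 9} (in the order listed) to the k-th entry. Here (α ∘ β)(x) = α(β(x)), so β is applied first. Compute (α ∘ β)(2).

β(2) = 5, then α(5) = 7; composing gives (α ∘ β)(2) = 7.

7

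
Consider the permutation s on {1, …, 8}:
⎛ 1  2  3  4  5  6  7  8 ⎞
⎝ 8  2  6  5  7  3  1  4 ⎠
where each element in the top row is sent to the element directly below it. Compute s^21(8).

4

Tracing 8 → 4 → … returns to 8 after 5 steps, so 8 lies in a 5-cycle (1, 8, 4, 5, 7).
Since the cycle has length 5, s^21 acts on it the same as s^1 (21 mod 5 = 1).
Stepping 1 place around the cycle: 8 → 4.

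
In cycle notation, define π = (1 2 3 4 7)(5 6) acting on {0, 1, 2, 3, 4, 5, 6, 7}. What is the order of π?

The disjoint cycles have lengths 5, 2, 1.
The order of π is the least common multiple of its cycle lengths: lcm(5, 2) = 10.

10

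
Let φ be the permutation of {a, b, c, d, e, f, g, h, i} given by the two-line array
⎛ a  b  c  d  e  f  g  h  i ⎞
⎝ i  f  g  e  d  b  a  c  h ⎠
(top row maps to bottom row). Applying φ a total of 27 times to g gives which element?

i

Tracing g → a → … returns to g after 5 steps, so g lies in a 5-cycle (a, i, h, c, g).
Powers repeat with period 5 on this cycle, and 27 mod 5 = 2, so φ^27(g) = φ^2(g).
Stepping 2 places around the cycle: g → a → i.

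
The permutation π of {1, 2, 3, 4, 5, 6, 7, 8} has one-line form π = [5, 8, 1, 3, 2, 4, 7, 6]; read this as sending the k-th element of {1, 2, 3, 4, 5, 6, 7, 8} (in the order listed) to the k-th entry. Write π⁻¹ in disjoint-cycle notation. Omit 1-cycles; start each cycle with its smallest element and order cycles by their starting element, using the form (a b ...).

(1 3 4 6 8 2 5)

First write π in disjoint cycles: (1 5 2 8 6 4 3).
The inverse reverses every cycle; in canonical form, π⁻¹ = (1 3 4 6 8 2 5).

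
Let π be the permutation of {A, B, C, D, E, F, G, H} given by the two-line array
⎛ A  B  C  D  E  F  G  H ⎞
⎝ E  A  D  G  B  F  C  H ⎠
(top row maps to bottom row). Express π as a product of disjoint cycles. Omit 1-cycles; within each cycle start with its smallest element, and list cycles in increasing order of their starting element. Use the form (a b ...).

(A E B)(C D G)

From A: A → E → B → A, closing the cycle (A E B).
Continuing from each remaining unvisited element yields (A E B)(C D G).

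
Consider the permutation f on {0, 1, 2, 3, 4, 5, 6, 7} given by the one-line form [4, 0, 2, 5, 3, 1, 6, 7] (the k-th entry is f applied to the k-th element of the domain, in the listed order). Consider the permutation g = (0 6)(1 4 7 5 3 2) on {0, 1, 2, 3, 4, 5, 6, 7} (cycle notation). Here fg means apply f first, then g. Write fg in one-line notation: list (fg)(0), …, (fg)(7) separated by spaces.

7 6 1 3 2 4 0 5

(fg)(x) = g(f(x)). Computing each image: g(f(0)) = g(4) = 7, g(f(1)) = g(0) = 6, g(f(2)) = g(2) = 1, g(f(3)) = g(5) = 3, g(f(4)) = g(3) = 2, g(f(5)) = g(1) = 4, g(f(6)) = g(6) = 0, g(f(7)) = g(7) = 5.
Hence fg = [7 6 1 3 2 4 0 5].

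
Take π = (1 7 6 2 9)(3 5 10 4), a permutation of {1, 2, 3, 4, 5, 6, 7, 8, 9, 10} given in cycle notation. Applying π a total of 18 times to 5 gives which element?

4

5 lies in the 4-cycle (3 5 10 4).
Since the cycle has length 4, π^18 acts on it the same as π^2 (18 mod 4 = 2).
Advancing 2 steps from 5: 5 → 10 → 4.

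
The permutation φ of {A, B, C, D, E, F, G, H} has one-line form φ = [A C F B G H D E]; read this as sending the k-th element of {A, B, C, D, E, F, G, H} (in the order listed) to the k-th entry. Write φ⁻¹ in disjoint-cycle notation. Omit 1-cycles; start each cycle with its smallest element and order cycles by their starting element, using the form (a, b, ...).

The cycle decomposition of φ is (B, C, F, H, E, G, D).
The inverse reverses every cycle; in canonical form, φ⁻¹ = (B, D, G, E, H, F, C).

(B, D, G, E, H, F, C)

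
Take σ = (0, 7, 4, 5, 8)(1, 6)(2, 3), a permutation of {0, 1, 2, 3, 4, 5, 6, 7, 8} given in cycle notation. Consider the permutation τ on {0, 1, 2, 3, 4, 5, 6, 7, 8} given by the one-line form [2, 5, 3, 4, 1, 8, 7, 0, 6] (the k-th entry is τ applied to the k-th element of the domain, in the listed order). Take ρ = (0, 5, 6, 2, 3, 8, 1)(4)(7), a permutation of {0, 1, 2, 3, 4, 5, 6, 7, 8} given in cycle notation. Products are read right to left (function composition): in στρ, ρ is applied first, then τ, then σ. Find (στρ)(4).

6

Apply the permutations in order: ρ(4) = 4, then τ(4) = 1, then σ(1) = 6. So (στρ)(4) = 6.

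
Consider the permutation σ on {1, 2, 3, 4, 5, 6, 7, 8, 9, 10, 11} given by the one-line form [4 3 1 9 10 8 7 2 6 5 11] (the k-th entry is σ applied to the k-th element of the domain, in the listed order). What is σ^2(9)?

8

Tracing 9 → 6 → … returns to 9 after 7 steps, so 9 lies in a 7-cycle (1 4 9 6 8 2 3).
Stepping 2 places around the cycle: 9 → 6 → 8.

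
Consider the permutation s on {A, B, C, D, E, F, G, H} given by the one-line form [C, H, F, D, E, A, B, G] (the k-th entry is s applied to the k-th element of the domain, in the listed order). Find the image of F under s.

A

F is element number 6 of the domain, and entry number 6 of the one-line form is A, so s(F) = A.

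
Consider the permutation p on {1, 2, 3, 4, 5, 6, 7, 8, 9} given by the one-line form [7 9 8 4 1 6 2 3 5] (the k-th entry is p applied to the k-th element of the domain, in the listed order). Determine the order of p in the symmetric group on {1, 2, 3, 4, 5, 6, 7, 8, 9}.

The disjoint-cycle form of p has cycle lengths 5, 2, 1, 1.
The order is lcm(5, 2) = 10.

10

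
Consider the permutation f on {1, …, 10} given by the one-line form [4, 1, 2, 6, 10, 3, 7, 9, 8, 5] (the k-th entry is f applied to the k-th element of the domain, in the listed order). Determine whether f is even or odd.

even

In disjoint-cycle form the cycle lengths are 5, 2, 2, 1.
A cycle is odd iff its length is even; f has 2 even-length cycles, so sgn(f) = (−1)^2 and f is even.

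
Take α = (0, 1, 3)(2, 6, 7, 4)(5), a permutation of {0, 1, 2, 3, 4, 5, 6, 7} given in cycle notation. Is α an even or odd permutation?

The cycle lengths are 4, 3, 1.
A cycle of length ℓ contributes ℓ−1 transpositions, so α is a product of 3 + 2 = 5 transpositions — odd.

odd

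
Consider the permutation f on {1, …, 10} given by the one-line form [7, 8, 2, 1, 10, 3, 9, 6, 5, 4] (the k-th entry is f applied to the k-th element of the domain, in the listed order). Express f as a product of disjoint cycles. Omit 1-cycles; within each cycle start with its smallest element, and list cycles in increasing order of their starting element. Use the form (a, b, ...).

(1, 7, 9, 5, 10, 4)(2, 8, 6, 3)

Iterating f from 1 gives 1 → 7 → 9 → 5 → 10 → 4 → 1; that is the 6-cycle (1, 7, 9, 5, 10, 4).
Repeating from the next unused element and collecting all non-trivial cycles gives (1, 7, 9, 5, 10, 4)(2, 8, 6, 3).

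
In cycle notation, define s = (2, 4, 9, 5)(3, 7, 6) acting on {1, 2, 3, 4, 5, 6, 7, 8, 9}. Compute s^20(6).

7

6 lies in the 3-cycle (3, 7, 6).
Since the cycle has length 3, s^20 acts on it the same as s^2 (20 mod 3 = 2).
Advancing 2 steps from 6: 6 → 3 → 7.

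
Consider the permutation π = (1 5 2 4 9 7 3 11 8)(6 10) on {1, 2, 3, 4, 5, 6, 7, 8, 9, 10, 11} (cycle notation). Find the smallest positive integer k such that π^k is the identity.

The disjoint cycles have lengths 9, 2.
The order of π is the least common multiple of its cycle lengths: lcm(9, 2) = 18.

18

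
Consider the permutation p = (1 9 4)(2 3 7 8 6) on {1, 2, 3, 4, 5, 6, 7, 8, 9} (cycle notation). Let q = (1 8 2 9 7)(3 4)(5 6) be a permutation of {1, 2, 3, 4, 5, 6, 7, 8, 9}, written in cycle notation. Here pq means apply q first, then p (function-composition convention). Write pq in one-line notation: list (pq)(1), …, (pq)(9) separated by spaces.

(pq)(x) = p(q(x)). Computing each image: p(q(1)) = p(8) = 6, p(q(2)) = p(9) = 4, p(q(3)) = p(4) = 1, p(q(4)) = p(3) = 7, p(q(5)) = p(6) = 2, p(q(6)) = p(5) = 5, p(q(7)) = p(1) = 9, p(q(8)) = p(2) = 3, p(q(9)) = p(7) = 8.
Hence pq = [6 4 1 7 2 5 9 3 8].

6 4 1 7 2 5 9 3 8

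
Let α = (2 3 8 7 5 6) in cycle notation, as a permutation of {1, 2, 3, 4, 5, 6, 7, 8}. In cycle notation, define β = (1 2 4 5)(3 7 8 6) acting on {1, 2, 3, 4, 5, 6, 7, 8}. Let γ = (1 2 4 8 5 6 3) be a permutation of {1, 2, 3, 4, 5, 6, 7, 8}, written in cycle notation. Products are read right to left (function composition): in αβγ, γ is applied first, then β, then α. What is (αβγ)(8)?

1

(αβγ)(8) = α(β(γ(8))). γ(8) = 5, then β(5) = 1, then α(1) = 1, so the result is 1.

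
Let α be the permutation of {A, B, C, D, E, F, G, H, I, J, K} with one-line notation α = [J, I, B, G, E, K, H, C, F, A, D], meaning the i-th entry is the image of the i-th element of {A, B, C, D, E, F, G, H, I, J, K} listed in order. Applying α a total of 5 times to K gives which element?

B

Tracing K → D → … returns to K after 8 steps, so K lies in an 8-cycle (B I F K D G H C).
Advancing 5 steps from K: K → D → G → H → C → B.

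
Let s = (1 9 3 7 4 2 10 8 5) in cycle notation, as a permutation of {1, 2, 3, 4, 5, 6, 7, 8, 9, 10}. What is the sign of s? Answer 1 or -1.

The cycle lengths are 9, 1.
A cycle is odd iff its length is even; s has 0 even-length cycles, so sgn(s) = (−1)^0 and s is even.

1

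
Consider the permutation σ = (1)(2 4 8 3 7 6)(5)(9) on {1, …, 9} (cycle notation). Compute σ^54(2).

2

2 lies in the 6-cycle (2 4 8 3 7 6).
On a 6-cycle, σ^6 is the identity, so σ^54 = σ^0 there (54 ≡ 0 mod 6).
So σ^54(2) = 2.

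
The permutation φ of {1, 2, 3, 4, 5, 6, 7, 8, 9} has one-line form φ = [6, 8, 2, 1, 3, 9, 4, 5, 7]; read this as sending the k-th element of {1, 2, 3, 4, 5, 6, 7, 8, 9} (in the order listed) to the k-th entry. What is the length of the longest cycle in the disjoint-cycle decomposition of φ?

Decomposing into disjoint cycles gives (1, 6, 9, 7, 4)(2, 8, 5, 3); the longest has length 5.

5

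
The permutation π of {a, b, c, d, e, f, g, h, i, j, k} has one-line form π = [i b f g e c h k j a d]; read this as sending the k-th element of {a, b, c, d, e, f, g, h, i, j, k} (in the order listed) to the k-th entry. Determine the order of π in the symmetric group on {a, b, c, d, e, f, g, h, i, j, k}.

12

Decomposing into disjoint cycles gives cycle lengths 4, 3, 2, 1, 1.
Since disjoint cycles commute, ord(π) = lcm(4, 3, 2) = 12.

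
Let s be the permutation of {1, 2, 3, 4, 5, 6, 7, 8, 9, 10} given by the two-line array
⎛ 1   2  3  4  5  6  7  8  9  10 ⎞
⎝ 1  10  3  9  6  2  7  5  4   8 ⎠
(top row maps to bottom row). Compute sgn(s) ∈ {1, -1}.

-1

In disjoint-cycle form the cycle lengths are 5, 2, 1, 1, 1.
A cycle is odd iff its length is even; s has 1 even-length cycle, so sgn(s) = (−1)^1 and s is odd.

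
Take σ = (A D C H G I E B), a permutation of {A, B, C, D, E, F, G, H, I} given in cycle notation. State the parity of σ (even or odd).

The cycle lengths are 8, 1.
A cycle of length ℓ contributes ℓ−1 transpositions, so σ is a product of 7 transpositions — odd.

odd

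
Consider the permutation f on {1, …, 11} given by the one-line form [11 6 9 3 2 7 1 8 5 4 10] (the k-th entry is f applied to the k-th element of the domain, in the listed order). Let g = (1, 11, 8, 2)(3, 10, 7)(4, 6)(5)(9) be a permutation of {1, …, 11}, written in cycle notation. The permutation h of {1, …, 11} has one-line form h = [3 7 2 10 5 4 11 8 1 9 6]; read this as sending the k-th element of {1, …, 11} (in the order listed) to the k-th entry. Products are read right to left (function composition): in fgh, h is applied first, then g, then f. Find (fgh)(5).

Apply the permutations in order: h(5) = 5, then g(5) = 5, then f(5) = 2. So (fgh)(5) = 2.

2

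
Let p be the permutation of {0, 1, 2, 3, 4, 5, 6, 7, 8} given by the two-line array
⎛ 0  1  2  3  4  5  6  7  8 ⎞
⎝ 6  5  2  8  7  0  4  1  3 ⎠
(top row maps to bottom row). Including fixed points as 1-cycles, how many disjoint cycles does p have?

3

The cycle decomposition is (0 6 4 7 1 5)(2)(3 8), which has 3 cycles (counting 1-cycles).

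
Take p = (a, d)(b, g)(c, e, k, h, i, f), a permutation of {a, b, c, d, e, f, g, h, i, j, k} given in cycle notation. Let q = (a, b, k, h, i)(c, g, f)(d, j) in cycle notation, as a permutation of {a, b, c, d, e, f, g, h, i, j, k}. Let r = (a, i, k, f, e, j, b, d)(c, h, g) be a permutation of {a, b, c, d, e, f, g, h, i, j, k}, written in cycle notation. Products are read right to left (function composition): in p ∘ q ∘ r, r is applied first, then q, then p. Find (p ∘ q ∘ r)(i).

i

(p ∘ q ∘ r)(i) = p(q(r(i))). r(i) = k, then q(k) = h, then p(h) = i, so the result is i.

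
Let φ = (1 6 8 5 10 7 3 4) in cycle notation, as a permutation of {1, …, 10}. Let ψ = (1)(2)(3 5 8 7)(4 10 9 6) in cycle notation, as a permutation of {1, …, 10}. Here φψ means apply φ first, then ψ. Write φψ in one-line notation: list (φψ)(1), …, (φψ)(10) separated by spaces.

For each element, apply φ then ψ: 1 → 6 → 4; 2 → 2 → 2; 3 → 4 → 10; 4 → 1 → 1; 5 → 10 → 9; 6 → 8 → 7; 7 → 3 → 5; 8 → 5 → 8; 9 → 9 → 6; 10 → 7 → 3.
Collecting the images, φψ = [4 2 10 1 9 7 5 8 6 3].

4 2 10 1 9 7 5 8 6 3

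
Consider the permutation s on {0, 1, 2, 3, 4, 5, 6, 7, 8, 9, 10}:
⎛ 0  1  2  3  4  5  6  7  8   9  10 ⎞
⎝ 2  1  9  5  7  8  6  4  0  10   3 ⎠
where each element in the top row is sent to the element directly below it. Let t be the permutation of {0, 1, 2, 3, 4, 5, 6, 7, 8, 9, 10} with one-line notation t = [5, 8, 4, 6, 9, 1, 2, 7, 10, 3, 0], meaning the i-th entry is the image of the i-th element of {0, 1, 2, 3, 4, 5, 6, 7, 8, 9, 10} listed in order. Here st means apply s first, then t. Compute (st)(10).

6

s(10) = 3, then t(3) = 6; composing gives (st)(10) = 6.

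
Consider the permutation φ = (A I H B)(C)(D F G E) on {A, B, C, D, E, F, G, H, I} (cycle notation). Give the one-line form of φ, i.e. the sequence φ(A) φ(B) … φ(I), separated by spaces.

Each element maps to the next entry in its cycle (wrapping to the front): A→I, B→A, C→C, D→F, E→D, F→G, G→E, H→B, I→H.
Listing these in domain order gives I A C F D G E B H.

I A C F D G E B H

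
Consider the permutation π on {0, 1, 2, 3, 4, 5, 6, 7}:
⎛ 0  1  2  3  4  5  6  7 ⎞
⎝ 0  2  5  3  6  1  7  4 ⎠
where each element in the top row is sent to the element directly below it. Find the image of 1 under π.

2

The entry below 1 in the array is 2, so π(1) = 2.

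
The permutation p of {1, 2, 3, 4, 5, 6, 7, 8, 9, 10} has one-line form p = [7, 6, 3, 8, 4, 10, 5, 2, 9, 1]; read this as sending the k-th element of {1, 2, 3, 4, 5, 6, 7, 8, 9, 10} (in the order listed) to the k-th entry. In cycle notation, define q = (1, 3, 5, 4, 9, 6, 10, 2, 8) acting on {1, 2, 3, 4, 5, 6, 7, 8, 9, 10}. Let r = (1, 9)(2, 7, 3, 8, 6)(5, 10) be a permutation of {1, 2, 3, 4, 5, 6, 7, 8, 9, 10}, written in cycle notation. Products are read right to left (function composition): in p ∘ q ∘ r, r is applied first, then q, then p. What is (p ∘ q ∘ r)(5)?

(p ∘ q ∘ r)(5) = p(q(r(5))). r(5) = 10, then q(10) = 2, then p(2) = 6, so the result is 6.

6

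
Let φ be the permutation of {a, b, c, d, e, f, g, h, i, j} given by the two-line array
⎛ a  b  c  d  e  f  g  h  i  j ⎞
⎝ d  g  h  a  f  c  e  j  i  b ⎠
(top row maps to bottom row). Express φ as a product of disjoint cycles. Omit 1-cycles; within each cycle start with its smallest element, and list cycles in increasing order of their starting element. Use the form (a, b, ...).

(a, d)(b, g, e, f, c, h, j)

Iterating φ from a gives a → d → a; that is the 2-cycle (a, d).
Continuing from each remaining unvisited element yields (a, d)(b, g, e, f, c, h, j).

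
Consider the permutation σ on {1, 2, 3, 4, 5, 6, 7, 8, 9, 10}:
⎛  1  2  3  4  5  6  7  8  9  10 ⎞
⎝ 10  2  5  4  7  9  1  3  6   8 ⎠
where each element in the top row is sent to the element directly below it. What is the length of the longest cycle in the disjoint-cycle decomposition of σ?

Decomposing into disjoint cycles gives (1, 10, 8, 3, 5, 7)(6, 9); the longest has length 6.

6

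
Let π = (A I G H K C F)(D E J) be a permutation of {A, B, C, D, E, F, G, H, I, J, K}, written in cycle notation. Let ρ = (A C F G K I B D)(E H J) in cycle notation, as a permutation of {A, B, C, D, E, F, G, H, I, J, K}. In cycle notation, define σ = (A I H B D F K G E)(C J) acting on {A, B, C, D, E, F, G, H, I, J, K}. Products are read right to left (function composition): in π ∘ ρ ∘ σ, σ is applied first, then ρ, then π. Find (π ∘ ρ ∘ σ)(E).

(π ∘ ρ ∘ σ)(E) = π(ρ(σ(E))). σ(E) = A, then ρ(A) = C, then π(C) = F, so the result is F.

F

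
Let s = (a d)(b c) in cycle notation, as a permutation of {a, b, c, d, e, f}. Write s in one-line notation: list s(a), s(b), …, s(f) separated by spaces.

Each element maps to the next entry in its cycle (wrapping to the front): a→d, b→c, c→b, d→a, e→e, f→f.
So the one-line form is d c b a e f.

d c b a e f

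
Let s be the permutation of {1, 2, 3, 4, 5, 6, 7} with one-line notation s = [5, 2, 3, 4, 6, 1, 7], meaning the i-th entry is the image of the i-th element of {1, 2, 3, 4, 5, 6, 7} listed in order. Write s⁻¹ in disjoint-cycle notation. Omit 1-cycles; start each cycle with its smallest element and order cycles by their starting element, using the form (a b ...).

The cycle decomposition of s is (1 5 6).
Reversing each cycle (and rotating so the smallest element leads) gives s⁻¹ = (1 6 5).

(1 6 5)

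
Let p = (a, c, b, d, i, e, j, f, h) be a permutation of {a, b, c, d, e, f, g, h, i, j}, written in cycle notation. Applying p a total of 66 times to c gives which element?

c lies in the 9-cycle (a, c, b, d, i, e, j, f, h).
Since the cycle has length 9, p^66 acts on it the same as p^3 (66 mod 9 = 3).
Advancing 3 steps from c: c → b → d → i.

i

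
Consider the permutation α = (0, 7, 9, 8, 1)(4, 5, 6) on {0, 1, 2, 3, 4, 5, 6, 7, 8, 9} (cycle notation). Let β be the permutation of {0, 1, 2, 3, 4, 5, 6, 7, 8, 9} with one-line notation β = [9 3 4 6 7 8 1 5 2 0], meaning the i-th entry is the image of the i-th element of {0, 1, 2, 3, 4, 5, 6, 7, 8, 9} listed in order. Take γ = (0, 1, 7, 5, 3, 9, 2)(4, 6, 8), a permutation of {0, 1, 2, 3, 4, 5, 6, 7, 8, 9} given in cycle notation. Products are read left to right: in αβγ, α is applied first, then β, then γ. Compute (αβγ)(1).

2

(αβγ)(1) = γ(β(α(1))). α(1) = 0, then β(0) = 9, then γ(9) = 2, so the result is 2.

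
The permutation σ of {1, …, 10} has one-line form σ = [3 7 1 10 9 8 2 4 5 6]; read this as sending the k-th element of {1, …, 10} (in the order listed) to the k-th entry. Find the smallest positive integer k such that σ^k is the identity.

4

The disjoint-cycle form of σ has cycle lengths 4, 2, 2, 2.
The order of σ is the least common multiple of its cycle lengths: lcm(4, 2, 2, 2) = 4.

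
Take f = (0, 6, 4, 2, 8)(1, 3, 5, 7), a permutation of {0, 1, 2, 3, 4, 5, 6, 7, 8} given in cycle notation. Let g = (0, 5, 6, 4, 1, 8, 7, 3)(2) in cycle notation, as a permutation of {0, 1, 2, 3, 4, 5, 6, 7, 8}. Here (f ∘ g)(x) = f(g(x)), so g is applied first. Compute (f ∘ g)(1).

First apply g: g(1) = 8, then f(8) = 0. Thus (f ∘ g)(1) = 0.

0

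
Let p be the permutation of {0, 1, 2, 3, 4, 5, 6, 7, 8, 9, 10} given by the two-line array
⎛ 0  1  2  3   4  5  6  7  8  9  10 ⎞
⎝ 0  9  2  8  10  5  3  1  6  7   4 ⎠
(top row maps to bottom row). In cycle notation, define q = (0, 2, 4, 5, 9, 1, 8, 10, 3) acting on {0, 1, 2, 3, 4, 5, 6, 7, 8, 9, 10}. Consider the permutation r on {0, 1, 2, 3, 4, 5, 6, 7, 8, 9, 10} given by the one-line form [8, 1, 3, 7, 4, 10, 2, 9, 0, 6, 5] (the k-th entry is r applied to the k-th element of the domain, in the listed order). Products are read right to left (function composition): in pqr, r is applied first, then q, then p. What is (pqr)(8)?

2

Chase 8: r(8) = 0; q(0) = 2; p(2) = 2. Hence (pqr)(8) = 2.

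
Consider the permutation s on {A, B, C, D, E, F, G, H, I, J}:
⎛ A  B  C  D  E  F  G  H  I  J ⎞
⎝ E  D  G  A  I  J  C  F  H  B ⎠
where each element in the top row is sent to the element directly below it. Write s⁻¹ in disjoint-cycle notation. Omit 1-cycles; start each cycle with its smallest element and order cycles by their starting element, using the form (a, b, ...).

(A, D, B, J, F, H, I, E)(C, G)

First write s in disjoint cycles: (A, E, I, H, F, J, B, D)(C, G).
The inverse reverses every cycle; in canonical form, s⁻¹ = (A, D, B, J, F, H, I, E)(C, G).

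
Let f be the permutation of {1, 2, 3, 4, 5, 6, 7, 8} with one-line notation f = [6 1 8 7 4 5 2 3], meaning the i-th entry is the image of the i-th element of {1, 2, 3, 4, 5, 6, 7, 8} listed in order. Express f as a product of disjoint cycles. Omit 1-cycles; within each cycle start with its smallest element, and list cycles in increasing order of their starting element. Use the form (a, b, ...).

Start at 1 and follow images: 1 → 6 → 5 → 4 → 7 → 2 → 1, giving the cycle (1, 6, 5, 4, 7, 2).
Continuing from each remaining unvisited element yields (1, 6, 5, 4, 7, 2)(3, 8).

(1, 6, 5, 4, 7, 2)(3, 8)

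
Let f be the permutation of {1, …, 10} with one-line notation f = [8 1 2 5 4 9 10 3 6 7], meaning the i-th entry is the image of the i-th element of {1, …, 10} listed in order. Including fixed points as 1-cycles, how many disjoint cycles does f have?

4

The cycle decomposition is (1 8 3 2)(4 5)(6 9)(7 10), which has 4 cycles (counting 1-cycles).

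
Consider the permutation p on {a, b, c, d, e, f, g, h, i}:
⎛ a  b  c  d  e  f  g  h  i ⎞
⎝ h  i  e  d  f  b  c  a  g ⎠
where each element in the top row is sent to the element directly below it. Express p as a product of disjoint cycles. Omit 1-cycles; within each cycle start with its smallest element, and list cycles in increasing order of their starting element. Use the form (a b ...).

Start at a and follow images: a → h → a, giving the cycle (a h).
Repeating from the next unused element and collecting all non-trivial cycles gives (a h)(b i g c e f).

(a h)(b i g c e f)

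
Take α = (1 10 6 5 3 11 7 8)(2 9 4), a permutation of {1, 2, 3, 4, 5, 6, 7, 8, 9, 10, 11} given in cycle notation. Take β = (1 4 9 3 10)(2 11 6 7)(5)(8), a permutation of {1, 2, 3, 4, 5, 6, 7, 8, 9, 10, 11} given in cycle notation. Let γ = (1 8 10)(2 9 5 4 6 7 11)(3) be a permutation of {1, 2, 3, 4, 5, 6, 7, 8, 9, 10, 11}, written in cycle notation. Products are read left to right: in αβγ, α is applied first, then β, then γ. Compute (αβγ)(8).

6

Chase 8: α(8) = 1; β(1) = 4; γ(4) = 6. Hence (αβγ)(8) = 6.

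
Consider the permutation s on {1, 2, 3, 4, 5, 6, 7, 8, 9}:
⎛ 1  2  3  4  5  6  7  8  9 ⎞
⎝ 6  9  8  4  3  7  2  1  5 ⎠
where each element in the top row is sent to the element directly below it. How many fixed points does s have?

1

The fixed points (elements with s(x) = x) are {4}, so there is 1.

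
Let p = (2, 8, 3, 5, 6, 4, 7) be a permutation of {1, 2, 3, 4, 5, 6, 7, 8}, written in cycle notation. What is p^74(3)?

7

3 lies in the 7-cycle (2, 8, 3, 5, 6, 4, 7).
Since the cycle has length 7, p^74 acts on it the same as p^4 (74 mod 7 = 4).
Advancing 4 steps from 3: 3 → 5 → 6 → 4 → 7.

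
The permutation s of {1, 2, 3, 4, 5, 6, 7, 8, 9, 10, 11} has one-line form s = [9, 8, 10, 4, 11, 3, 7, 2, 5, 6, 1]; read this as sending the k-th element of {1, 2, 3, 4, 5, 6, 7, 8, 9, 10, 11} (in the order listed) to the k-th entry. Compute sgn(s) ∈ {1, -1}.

1

In disjoint-cycle form the cycle lengths are 4, 3, 2, 1, 1.
A cycle is odd iff its length is even; s has 2 even-length cycles, so sgn(s) = (−1)^2 and s is even.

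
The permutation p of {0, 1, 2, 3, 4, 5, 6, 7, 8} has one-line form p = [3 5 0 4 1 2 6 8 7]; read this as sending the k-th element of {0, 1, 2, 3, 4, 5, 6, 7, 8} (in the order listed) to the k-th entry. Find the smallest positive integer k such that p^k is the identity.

Decomposing into disjoint cycles gives cycle lengths 6, 2, 1.
The order of p is the least common multiple of its cycle lengths: lcm(6, 2) = 6.

6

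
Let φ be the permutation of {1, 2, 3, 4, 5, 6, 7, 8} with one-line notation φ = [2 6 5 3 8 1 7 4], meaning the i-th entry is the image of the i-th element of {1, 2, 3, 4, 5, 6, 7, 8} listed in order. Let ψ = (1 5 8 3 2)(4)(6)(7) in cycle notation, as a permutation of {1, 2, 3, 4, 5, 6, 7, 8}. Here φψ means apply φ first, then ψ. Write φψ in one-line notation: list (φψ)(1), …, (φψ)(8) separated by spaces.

1 6 8 2 3 5 7 4

(φψ)(x) = ψ(φ(x)). Computing each image: ψ(φ(1)) = ψ(2) = 1, ψ(φ(2)) = ψ(6) = 6, ψ(φ(3)) = ψ(5) = 8, ψ(φ(4)) = ψ(3) = 2, ψ(φ(5)) = ψ(8) = 3, ψ(φ(6)) = ψ(1) = 5, ψ(φ(7)) = ψ(7) = 7, ψ(φ(8)) = ψ(4) = 4.
Hence φψ = [1 6 8 2 3 5 7 4].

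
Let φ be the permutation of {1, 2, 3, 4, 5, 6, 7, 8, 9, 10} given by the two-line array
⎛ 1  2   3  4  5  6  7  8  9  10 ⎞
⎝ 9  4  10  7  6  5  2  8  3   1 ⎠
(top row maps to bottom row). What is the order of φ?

12

Writing φ as disjoint cycles, the cycle lengths are 4, 3, 2, 1.
The order is lcm(4, 3, 2) = 12.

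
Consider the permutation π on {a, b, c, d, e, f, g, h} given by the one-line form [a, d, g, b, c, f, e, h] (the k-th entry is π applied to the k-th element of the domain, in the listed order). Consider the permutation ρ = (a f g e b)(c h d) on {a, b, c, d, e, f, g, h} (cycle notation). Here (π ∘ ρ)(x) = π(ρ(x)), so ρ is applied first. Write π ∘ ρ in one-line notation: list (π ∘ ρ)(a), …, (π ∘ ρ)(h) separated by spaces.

f a h g d e c b

(π ∘ ρ)(x) = π(ρ(x)). Computing each image: π(ρ(a)) = π(f) = f, π(ρ(b)) = π(a) = a, π(ρ(c)) = π(h) = h, π(ρ(d)) = π(c) = g, π(ρ(e)) = π(b) = d, π(ρ(f)) = π(g) = e, π(ρ(g)) = π(e) = c, π(ρ(h)) = π(d) = b.
Hence π ∘ ρ = [f a h g d e c b].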